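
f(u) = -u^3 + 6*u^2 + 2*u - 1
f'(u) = -3*u^2 + 12*u + 2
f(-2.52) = 48.07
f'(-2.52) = -47.29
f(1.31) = 9.67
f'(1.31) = 12.57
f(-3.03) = 75.84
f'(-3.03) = -61.90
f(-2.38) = 41.71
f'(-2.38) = -43.55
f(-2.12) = 31.25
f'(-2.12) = -36.92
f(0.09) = -0.77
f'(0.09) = 3.06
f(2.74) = 28.95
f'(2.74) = 12.36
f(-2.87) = 66.32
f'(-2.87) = -57.15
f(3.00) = 32.00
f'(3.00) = 11.00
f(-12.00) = 2567.00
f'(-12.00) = -574.00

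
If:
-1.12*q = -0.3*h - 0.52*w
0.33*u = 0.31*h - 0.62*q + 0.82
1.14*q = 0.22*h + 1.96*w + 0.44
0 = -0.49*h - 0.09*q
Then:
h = 0.02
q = -0.14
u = 2.76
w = -0.31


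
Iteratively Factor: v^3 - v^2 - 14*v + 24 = (v - 2)*(v^2 + v - 12) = (v - 2)*(v + 4)*(v - 3)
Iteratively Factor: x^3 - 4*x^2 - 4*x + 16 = (x + 2)*(x^2 - 6*x + 8) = (x - 4)*(x + 2)*(x - 2)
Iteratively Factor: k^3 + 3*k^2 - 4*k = (k - 1)*(k^2 + 4*k) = k*(k - 1)*(k + 4)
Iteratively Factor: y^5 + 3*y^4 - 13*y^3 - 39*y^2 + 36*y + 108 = (y + 2)*(y^4 + y^3 - 15*y^2 - 9*y + 54) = (y + 2)*(y + 3)*(y^3 - 2*y^2 - 9*y + 18) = (y + 2)*(y + 3)^2*(y^2 - 5*y + 6) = (y - 3)*(y + 2)*(y + 3)^2*(y - 2)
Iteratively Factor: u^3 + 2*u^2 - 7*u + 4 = (u + 4)*(u^2 - 2*u + 1) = (u - 1)*(u + 4)*(u - 1)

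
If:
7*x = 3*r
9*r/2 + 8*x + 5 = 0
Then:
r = -70/111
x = -10/37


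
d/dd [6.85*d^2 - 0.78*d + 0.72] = 13.7*d - 0.78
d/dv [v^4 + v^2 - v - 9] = 4*v^3 + 2*v - 1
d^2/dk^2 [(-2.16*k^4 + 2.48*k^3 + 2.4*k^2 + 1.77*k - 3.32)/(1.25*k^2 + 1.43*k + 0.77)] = (-6.75*k^6 - 23.166*k^5 - 38.975904*k^4 - 35.734062*k^3 - 43.9686*k^2 - 37.006398*k - 8.23911)/(1.953125*k^6 + 6.703125*k^5 + 11.27775*k^4 + 11.182457*k^3 + 6.947094*k^2 + 2.543541*k + 0.456533)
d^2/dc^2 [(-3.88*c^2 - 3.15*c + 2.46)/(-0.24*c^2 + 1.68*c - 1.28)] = (-2.22044604925031e-16*c^4 + 3.491712*c^3 - 8.001792*c^2 + 0.145152*c + 13.88672)/(0.013824*c^6 - 0.290304*c^5 + 2.253312*c^4 - 7.838208*c^3 + 12.017664*c^2 - 8.257536*c + 2.097152)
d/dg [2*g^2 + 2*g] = 4*g + 2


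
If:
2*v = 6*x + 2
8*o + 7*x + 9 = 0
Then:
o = -7*x/8 - 9/8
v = 3*x + 1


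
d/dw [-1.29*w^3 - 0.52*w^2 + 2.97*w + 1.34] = -3.87*w^2 - 1.04*w + 2.97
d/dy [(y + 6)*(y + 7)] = 2*y + 13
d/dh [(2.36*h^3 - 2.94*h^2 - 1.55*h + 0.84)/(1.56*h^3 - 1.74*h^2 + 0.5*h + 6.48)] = (1.77635683940025e-15*h^5 + 0.479999999999997*h^4 + 7.196*h^3 + 37.7802*h^2 - 35.1792*h - 10.464)/(2.4336*h^6 - 5.4288*h^5 + 4.5876*h^4 + 18.4776*h^3 - 22.3004*h^2 + 6.48*h + 41.9904)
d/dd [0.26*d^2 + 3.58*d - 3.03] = 0.52*d + 3.58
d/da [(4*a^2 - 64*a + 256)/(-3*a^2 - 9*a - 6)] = 4*(-19*a^2 + 124*a + 224)/(3*(a^4 + 6*a^3 + 13*a^2 + 12*a + 4))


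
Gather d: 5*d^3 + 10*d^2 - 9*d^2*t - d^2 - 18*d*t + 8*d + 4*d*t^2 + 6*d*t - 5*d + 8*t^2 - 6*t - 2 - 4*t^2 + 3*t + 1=5*d^3 + d^2*(9 - 9*t) + d*(4*t^2 - 12*t + 3) + 4*t^2 - 3*t - 1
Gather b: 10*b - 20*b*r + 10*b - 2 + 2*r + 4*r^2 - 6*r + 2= b*(20 - 20*r) + 4*r^2 - 4*r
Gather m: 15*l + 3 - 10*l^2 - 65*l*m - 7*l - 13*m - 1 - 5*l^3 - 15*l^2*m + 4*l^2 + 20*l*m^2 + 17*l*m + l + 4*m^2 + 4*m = -5*l^3 - 6*l^2 + 9*l + m^2*(20*l + 4) + m*(-15*l^2 - 48*l - 9) + 2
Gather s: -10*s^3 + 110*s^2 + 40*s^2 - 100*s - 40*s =-10*s^3 + 150*s^2 - 140*s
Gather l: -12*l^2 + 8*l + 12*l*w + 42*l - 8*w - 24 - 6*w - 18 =-12*l^2 + l*(12*w + 50) - 14*w - 42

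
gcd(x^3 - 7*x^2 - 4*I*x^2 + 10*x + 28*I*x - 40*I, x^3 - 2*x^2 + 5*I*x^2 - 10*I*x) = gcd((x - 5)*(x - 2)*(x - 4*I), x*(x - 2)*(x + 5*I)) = x - 2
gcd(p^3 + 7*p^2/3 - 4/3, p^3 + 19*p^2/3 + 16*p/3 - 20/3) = p^2 + 4*p/3 - 4/3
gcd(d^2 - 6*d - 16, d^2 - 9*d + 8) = d - 8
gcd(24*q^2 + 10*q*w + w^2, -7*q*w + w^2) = 1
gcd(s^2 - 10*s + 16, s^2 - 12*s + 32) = s - 8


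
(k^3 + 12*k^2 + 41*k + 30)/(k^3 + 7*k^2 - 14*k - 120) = (k + 1)/(k - 4)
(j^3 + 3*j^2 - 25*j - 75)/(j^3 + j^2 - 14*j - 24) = (j^2 - 25)/(j^2 - 2*j - 8)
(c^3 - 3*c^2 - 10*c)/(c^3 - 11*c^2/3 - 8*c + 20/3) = 3*c/(3*c - 2)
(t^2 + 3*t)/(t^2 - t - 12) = t/(t - 4)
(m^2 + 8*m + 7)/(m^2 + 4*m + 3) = (m + 7)/(m + 3)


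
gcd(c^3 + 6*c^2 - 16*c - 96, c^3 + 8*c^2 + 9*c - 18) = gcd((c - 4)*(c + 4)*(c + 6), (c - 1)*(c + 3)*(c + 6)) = c + 6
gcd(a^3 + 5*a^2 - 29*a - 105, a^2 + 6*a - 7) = a + 7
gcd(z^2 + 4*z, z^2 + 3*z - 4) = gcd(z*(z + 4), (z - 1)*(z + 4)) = z + 4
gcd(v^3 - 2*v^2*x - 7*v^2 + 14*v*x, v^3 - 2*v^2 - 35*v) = v^2 - 7*v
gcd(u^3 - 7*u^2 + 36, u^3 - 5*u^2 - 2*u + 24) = u^2 - u - 6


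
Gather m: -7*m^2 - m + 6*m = -7*m^2 + 5*m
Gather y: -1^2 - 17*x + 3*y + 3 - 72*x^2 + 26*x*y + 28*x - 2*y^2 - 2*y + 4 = -72*x^2 + 11*x - 2*y^2 + y*(26*x + 1) + 6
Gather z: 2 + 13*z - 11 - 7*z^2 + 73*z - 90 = -7*z^2 + 86*z - 99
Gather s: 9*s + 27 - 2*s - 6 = 7*s + 21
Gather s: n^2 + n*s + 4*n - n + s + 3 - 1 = n^2 + 3*n + s*(n + 1) + 2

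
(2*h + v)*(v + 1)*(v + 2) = 2*h*v^2 + 6*h*v + 4*h + v^3 + 3*v^2 + 2*v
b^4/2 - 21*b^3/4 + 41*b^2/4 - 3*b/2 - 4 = (b/2 + 1/4)*(b - 8)*(b - 2)*(b - 1)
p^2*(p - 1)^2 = p^4 - 2*p^3 + p^2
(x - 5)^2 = x^2 - 10*x + 25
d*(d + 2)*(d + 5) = d^3 + 7*d^2 + 10*d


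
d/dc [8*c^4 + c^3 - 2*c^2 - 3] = c*(32*c^2 + 3*c - 4)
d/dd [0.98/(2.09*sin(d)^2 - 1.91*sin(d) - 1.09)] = (1.8718 - 4.0964*sin(d))*cos(d)/(-2.09*sin(d)^2 + 1.91*sin(d) + 1.09)^2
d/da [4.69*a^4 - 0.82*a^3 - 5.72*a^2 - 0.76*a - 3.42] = 18.76*a^3 - 2.46*a^2 - 11.44*a - 0.76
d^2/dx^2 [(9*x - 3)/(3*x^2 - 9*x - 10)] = 18*((10 - 9*x)*(-3*x^2 + 9*x + 10) - 3*(2*x - 3)^2*(3*x - 1))/(-3*x^2 + 9*x + 10)^3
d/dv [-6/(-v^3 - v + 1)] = 6*(-3*v^2 - 1)/(v^3 + v - 1)^2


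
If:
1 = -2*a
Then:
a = -1/2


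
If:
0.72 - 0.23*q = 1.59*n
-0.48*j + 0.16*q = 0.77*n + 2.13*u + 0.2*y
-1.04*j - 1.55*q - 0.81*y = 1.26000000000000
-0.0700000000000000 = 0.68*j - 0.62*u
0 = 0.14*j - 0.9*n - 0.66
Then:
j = 1.56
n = -0.49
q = 6.52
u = 1.82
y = -16.04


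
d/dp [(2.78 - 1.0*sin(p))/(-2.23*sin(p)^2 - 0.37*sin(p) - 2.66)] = (-2.23*sin(p)^2 + 12.3988*sin(p) + 3.6886)*cos(p)/(4.9729*sin(p)^4 + 1.6502*sin(p)^3 + 12.0005*sin(p)^2 + 1.9684*sin(p) + 7.0756)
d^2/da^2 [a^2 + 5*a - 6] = 2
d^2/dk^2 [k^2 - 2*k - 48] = 2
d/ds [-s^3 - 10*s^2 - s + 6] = -3*s^2 - 20*s - 1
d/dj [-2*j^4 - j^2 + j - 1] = -8*j^3 - 2*j + 1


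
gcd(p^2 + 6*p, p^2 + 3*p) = p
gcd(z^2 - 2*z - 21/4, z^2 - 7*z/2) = z - 7/2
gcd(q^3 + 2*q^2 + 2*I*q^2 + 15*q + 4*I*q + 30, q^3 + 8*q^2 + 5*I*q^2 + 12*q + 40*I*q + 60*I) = q^2 + q*(2 + 5*I) + 10*I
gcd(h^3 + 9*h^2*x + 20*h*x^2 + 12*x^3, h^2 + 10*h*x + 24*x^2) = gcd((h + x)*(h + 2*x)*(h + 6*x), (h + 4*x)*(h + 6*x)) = h + 6*x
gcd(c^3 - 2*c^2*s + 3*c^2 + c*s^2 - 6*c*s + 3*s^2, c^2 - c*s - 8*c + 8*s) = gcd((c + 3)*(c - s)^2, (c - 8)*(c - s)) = -c + s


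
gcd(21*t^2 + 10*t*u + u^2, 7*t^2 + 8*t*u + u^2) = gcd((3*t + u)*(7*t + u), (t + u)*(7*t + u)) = 7*t + u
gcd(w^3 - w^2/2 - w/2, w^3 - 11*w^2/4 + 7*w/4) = w^2 - w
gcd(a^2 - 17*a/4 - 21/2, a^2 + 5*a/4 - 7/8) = a + 7/4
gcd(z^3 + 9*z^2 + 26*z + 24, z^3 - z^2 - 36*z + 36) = 1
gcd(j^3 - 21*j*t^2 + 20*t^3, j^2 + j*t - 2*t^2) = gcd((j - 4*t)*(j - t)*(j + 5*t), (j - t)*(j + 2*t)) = -j + t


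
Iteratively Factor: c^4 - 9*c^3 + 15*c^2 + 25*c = (c + 1)*(c^3 - 10*c^2 + 25*c) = (c - 5)*(c + 1)*(c^2 - 5*c) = c*(c - 5)*(c + 1)*(c - 5)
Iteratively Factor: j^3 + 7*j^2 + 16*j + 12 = (j + 2)*(j^2 + 5*j + 6) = (j + 2)^2*(j + 3)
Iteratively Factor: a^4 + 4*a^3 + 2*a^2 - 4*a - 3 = (a + 1)*(a^3 + 3*a^2 - a - 3) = (a + 1)^2*(a^2 + 2*a - 3) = (a - 1)*(a + 1)^2*(a + 3)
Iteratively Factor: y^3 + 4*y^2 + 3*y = (y + 3)*(y^2 + y) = (y + 1)*(y + 3)*(y)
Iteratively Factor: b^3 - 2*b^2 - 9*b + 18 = (b - 2)*(b^2 - 9) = (b - 2)*(b + 3)*(b - 3)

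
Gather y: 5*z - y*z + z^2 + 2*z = -y*z + z^2 + 7*z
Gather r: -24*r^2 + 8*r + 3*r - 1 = -24*r^2 + 11*r - 1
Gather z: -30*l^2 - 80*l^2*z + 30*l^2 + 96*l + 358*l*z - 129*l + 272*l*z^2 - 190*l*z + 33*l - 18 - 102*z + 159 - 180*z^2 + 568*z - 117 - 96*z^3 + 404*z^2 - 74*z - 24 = -96*z^3 + z^2*(272*l + 224) + z*(-80*l^2 + 168*l + 392)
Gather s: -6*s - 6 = -6*s - 6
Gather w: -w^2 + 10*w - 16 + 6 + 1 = -w^2 + 10*w - 9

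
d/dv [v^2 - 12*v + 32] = 2*v - 12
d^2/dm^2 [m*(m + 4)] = 2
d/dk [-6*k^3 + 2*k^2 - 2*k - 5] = -18*k^2 + 4*k - 2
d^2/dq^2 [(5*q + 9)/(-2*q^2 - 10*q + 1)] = 4*(-2*(2*q + 5)^2*(5*q + 9) + (15*q + 34)*(2*q^2 + 10*q - 1))/(2*q^2 + 10*q - 1)^3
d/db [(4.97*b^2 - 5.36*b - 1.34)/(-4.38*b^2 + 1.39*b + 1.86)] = (-16.5685*b^2 + 6.75*b - 8.107)/(19.1844*b^4 - 12.1764*b^3 - 14.3615*b^2 + 5.1708*b + 3.4596)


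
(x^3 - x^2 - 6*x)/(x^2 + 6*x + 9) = x*(x^2 - x - 6)/(x^2 + 6*x + 9)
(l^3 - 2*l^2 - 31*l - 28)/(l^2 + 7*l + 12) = (l^2 - 6*l - 7)/(l + 3)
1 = 1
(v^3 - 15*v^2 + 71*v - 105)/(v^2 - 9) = (v^2 - 12*v + 35)/(v + 3)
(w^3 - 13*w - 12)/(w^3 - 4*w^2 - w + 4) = (w + 3)/(w - 1)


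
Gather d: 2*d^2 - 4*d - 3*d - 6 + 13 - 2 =2*d^2 - 7*d + 5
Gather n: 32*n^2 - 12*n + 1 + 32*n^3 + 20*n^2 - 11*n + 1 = 32*n^3 + 52*n^2 - 23*n + 2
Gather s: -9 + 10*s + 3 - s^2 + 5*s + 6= -s^2 + 15*s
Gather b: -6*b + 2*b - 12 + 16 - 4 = -4*b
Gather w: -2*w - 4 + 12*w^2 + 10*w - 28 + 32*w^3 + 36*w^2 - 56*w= 32*w^3 + 48*w^2 - 48*w - 32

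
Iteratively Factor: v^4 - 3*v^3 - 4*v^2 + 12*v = (v - 2)*(v^3 - v^2 - 6*v) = (v - 2)*(v + 2)*(v^2 - 3*v) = (v - 3)*(v - 2)*(v + 2)*(v)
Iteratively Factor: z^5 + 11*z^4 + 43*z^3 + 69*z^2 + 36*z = (z + 3)*(z^4 + 8*z^3 + 19*z^2 + 12*z) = z*(z + 3)*(z^3 + 8*z^2 + 19*z + 12) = z*(z + 3)^2*(z^2 + 5*z + 4) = z*(z + 1)*(z + 3)^2*(z + 4)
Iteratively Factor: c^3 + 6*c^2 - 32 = (c - 2)*(c^2 + 8*c + 16) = (c - 2)*(c + 4)*(c + 4)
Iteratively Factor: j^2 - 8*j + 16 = (j - 4)*(j - 4)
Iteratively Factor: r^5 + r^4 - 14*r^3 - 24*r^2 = (r - 4)*(r^4 + 5*r^3 + 6*r^2) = r*(r - 4)*(r^3 + 5*r^2 + 6*r) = r*(r - 4)*(r + 2)*(r^2 + 3*r) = r^2*(r - 4)*(r + 2)*(r + 3)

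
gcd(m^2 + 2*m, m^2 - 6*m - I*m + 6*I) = 1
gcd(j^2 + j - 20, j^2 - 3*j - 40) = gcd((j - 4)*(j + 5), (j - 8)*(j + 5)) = j + 5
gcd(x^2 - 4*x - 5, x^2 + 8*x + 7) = x + 1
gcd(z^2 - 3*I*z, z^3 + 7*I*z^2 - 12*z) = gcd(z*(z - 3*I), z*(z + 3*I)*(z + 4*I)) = z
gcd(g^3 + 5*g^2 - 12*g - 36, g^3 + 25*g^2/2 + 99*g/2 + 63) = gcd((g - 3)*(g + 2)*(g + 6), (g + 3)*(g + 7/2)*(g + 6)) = g + 6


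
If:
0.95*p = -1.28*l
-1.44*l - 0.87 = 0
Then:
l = -0.60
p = 0.81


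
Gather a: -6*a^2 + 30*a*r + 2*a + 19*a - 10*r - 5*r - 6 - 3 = -6*a^2 + a*(30*r + 21) - 15*r - 9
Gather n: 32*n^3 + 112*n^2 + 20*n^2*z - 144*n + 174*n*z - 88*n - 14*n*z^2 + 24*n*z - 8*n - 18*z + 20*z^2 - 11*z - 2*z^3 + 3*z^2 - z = 32*n^3 + n^2*(20*z + 112) + n*(-14*z^2 + 198*z - 240) - 2*z^3 + 23*z^2 - 30*z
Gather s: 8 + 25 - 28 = 5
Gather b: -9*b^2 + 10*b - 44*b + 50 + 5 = -9*b^2 - 34*b + 55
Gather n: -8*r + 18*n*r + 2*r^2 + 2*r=18*n*r + 2*r^2 - 6*r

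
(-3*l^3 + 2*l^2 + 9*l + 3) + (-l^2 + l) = -3*l^3 + l^2 + 10*l + 3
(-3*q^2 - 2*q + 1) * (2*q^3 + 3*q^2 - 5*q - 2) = -6*q^5 - 13*q^4 + 11*q^3 + 19*q^2 - q - 2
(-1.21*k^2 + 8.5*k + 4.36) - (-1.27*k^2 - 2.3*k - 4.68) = 0.0600000000000001*k^2 + 10.8*k + 9.04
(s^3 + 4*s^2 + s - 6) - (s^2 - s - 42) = s^3 + 3*s^2 + 2*s + 36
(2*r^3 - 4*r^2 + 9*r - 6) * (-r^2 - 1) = -2*r^5 + 4*r^4 - 11*r^3 + 10*r^2 - 9*r + 6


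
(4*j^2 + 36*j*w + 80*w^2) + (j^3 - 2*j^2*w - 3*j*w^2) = j^3 - 2*j^2*w + 4*j^2 - 3*j*w^2 + 36*j*w + 80*w^2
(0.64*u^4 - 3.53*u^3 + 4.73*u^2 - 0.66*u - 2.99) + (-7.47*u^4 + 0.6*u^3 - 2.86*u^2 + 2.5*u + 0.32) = -6.83*u^4 - 2.93*u^3 + 1.87*u^2 + 1.84*u - 2.67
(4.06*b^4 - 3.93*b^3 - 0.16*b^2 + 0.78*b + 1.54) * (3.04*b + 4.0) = 12.3424*b^5 + 4.2928*b^4 - 16.2064*b^3 + 1.7312*b^2 + 7.8016*b + 6.16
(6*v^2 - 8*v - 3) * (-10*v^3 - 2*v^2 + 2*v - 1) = -60*v^5 + 68*v^4 + 58*v^3 - 16*v^2 + 2*v + 3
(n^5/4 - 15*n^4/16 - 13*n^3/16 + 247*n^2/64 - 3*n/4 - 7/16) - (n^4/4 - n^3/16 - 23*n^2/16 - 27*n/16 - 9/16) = n^5/4 - 19*n^4/16 - 3*n^3/4 + 339*n^2/64 + 15*n/16 + 1/8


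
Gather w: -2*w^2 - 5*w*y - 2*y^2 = -2*w^2 - 5*w*y - 2*y^2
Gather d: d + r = d + r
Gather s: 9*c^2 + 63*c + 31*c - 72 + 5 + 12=9*c^2 + 94*c - 55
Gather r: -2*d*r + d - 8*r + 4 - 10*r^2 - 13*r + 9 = d - 10*r^2 + r*(-2*d - 21) + 13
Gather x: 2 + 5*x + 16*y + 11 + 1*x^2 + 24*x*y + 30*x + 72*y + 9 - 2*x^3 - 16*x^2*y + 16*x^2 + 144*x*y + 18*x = -2*x^3 + x^2*(17 - 16*y) + x*(168*y + 53) + 88*y + 22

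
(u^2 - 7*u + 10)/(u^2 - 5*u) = (u - 2)/u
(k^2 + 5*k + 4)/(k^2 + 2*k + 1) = (k + 4)/(k + 1)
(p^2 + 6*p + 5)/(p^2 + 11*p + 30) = (p + 1)/(p + 6)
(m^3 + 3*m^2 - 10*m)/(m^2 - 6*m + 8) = m*(m + 5)/(m - 4)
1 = 1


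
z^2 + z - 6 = (z - 2)*(z + 3)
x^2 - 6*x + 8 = (x - 4)*(x - 2)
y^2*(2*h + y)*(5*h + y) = 10*h^2*y^2 + 7*h*y^3 + y^4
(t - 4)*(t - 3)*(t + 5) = t^3 - 2*t^2 - 23*t + 60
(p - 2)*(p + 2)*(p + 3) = p^3 + 3*p^2 - 4*p - 12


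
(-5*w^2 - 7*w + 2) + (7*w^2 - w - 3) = 2*w^2 - 8*w - 1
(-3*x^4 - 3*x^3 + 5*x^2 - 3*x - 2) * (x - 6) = -3*x^5 + 15*x^4 + 23*x^3 - 33*x^2 + 16*x + 12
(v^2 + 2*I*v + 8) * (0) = 0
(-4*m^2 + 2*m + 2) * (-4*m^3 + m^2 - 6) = 16*m^5 - 12*m^4 - 6*m^3 + 26*m^2 - 12*m - 12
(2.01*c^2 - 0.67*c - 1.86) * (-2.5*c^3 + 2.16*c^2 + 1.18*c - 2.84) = -5.025*c^5 + 6.0166*c^4 + 5.5746*c^3 - 10.5166*c^2 - 0.292*c + 5.2824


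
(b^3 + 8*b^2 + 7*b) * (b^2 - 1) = b^5 + 8*b^4 + 6*b^3 - 8*b^2 - 7*b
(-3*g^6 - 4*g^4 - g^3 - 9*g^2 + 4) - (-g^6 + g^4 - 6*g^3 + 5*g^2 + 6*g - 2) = -2*g^6 - 5*g^4 + 5*g^3 - 14*g^2 - 6*g + 6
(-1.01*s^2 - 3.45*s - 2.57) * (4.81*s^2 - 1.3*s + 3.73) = -4.8581*s^4 - 15.2815*s^3 - 11.644*s^2 - 9.5275*s - 9.5861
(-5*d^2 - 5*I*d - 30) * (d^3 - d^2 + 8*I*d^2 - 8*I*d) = -5*d^5 + 5*d^4 - 45*I*d^4 + 10*d^3 + 45*I*d^3 - 10*d^2 - 240*I*d^2 + 240*I*d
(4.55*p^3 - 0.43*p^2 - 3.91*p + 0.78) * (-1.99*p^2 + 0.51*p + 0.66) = -9.0545*p^5 + 3.1762*p^4 + 10.5646*p^3 - 3.8301*p^2 - 2.1828*p + 0.5148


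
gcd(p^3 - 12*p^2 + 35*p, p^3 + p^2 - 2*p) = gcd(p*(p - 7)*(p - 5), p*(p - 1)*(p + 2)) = p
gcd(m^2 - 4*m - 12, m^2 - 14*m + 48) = m - 6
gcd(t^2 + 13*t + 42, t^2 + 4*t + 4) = 1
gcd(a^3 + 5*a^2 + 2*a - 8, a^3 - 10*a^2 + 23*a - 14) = a - 1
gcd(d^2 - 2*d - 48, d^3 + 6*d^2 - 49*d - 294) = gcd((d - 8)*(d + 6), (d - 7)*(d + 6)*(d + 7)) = d + 6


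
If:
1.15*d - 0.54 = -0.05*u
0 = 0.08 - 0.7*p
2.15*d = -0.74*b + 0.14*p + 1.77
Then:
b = 0.126321974148061*u + 1.04923619271445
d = 0.469565217391304 - 0.0434782608695652*u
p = 0.11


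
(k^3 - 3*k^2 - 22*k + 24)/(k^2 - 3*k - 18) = (k^2 + 3*k - 4)/(k + 3)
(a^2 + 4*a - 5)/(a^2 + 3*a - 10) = (a - 1)/(a - 2)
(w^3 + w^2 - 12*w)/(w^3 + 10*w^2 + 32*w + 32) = w*(w - 3)/(w^2 + 6*w + 8)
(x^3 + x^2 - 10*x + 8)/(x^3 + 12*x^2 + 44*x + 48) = (x^2 - 3*x + 2)/(x^2 + 8*x + 12)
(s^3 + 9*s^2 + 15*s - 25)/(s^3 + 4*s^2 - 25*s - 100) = (s^2 + 4*s - 5)/(s^2 - s - 20)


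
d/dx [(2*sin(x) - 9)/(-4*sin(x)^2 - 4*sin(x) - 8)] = (2*sin(x)^2 - 18*sin(x) - 13)*cos(x)/(4*(sin(x)^2 + sin(x) + 2)^2)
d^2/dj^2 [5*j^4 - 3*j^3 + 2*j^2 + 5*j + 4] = 60*j^2 - 18*j + 4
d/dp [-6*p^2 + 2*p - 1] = 2 - 12*p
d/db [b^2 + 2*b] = 2*b + 2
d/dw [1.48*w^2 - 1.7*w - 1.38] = 2.96*w - 1.7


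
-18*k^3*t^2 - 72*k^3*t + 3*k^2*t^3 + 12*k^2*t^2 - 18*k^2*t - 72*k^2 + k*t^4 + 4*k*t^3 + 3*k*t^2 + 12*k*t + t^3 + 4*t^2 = (-3*k + t)*(6*k + t)*(t + 4)*(k*t + 1)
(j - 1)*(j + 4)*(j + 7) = j^3 + 10*j^2 + 17*j - 28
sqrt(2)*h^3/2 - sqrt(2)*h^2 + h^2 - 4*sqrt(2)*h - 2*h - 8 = (h - 4)*(h + sqrt(2))*(sqrt(2)*h/2 + sqrt(2))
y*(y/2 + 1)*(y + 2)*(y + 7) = y^4/2 + 11*y^3/2 + 16*y^2 + 14*y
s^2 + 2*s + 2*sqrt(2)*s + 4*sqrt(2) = (s + 2)*(s + 2*sqrt(2))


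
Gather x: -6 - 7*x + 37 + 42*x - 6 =35*x + 25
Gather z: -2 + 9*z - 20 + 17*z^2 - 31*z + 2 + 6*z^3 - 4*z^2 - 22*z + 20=6*z^3 + 13*z^2 - 44*z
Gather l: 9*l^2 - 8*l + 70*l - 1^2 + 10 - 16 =9*l^2 + 62*l - 7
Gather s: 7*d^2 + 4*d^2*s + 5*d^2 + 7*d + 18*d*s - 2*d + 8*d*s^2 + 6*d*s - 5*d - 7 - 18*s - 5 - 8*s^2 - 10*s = 12*d^2 + s^2*(8*d - 8) + s*(4*d^2 + 24*d - 28) - 12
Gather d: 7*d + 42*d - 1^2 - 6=49*d - 7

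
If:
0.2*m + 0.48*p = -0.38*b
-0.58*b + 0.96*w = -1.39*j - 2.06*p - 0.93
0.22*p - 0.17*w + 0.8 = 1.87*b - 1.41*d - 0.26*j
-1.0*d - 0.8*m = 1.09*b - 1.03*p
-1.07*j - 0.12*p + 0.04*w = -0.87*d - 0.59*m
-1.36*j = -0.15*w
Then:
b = -0.37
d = -1.06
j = -0.05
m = 1.44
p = -0.31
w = -0.46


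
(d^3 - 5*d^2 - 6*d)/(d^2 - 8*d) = (d^2 - 5*d - 6)/(d - 8)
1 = 1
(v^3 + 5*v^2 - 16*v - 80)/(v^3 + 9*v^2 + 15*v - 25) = (v^2 - 16)/(v^2 + 4*v - 5)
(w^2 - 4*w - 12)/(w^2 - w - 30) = (w + 2)/(w + 5)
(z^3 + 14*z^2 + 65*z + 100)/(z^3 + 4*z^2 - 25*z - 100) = (z + 5)/(z - 5)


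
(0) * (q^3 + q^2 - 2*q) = 0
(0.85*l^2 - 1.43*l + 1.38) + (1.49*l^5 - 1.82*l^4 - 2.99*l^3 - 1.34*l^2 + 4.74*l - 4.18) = 1.49*l^5 - 1.82*l^4 - 2.99*l^3 - 0.49*l^2 + 3.31*l - 2.8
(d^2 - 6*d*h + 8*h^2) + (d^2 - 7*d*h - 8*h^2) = 2*d^2 - 13*d*h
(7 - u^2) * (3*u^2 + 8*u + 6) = -3*u^4 - 8*u^3 + 15*u^2 + 56*u + 42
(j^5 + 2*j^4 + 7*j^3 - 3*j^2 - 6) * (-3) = -3*j^5 - 6*j^4 - 21*j^3 + 9*j^2 + 18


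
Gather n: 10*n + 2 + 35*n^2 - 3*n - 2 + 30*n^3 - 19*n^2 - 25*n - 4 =30*n^3 + 16*n^2 - 18*n - 4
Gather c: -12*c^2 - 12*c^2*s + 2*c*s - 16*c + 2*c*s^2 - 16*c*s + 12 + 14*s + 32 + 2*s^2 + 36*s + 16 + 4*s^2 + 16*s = c^2*(-12*s - 12) + c*(2*s^2 - 14*s - 16) + 6*s^2 + 66*s + 60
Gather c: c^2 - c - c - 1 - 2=c^2 - 2*c - 3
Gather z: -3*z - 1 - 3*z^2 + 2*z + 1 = -3*z^2 - z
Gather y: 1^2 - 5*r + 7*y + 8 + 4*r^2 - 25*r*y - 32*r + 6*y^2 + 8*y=4*r^2 - 37*r + 6*y^2 + y*(15 - 25*r) + 9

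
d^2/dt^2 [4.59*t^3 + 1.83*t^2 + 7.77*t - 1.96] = 27.54*t + 3.66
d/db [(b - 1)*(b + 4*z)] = 2*b + 4*z - 1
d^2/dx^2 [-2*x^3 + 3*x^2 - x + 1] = 6 - 12*x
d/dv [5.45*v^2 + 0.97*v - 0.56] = 10.9*v + 0.97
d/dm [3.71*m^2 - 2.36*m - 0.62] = 7.42*m - 2.36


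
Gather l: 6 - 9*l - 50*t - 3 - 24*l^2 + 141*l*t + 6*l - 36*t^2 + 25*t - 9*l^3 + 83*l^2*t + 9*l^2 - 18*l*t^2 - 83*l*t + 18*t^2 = -9*l^3 + l^2*(83*t - 15) + l*(-18*t^2 + 58*t - 3) - 18*t^2 - 25*t + 3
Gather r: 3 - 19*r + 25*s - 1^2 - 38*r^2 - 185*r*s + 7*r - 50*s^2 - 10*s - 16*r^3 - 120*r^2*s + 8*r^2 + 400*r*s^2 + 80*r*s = -16*r^3 + r^2*(-120*s - 30) + r*(400*s^2 - 105*s - 12) - 50*s^2 + 15*s + 2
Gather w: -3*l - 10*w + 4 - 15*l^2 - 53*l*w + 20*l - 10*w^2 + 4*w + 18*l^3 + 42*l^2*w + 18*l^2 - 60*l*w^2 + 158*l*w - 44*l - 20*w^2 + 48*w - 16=18*l^3 + 3*l^2 - 27*l + w^2*(-60*l - 30) + w*(42*l^2 + 105*l + 42) - 12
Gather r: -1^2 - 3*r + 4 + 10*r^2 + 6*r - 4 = 10*r^2 + 3*r - 1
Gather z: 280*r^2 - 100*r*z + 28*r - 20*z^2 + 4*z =280*r^2 + 28*r - 20*z^2 + z*(4 - 100*r)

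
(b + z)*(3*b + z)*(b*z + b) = 3*b^3*z + 3*b^3 + 4*b^2*z^2 + 4*b^2*z + b*z^3 + b*z^2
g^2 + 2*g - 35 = (g - 5)*(g + 7)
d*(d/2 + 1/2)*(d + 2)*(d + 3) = d^4/2 + 3*d^3 + 11*d^2/2 + 3*d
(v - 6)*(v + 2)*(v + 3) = v^3 - v^2 - 24*v - 36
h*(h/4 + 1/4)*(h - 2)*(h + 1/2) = h^4/4 - h^3/8 - 5*h^2/8 - h/4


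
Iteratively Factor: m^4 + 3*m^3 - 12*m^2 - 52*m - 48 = (m + 2)*(m^3 + m^2 - 14*m - 24) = (m + 2)*(m + 3)*(m^2 - 2*m - 8) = (m - 4)*(m + 2)*(m + 3)*(m + 2)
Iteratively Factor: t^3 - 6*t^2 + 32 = (t - 4)*(t^2 - 2*t - 8) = (t - 4)*(t + 2)*(t - 4)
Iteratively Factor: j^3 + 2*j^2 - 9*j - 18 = (j - 3)*(j^2 + 5*j + 6) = (j - 3)*(j + 3)*(j + 2)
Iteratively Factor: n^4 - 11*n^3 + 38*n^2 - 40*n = (n - 5)*(n^3 - 6*n^2 + 8*n) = (n - 5)*(n - 4)*(n^2 - 2*n) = (n - 5)*(n - 4)*(n - 2)*(n)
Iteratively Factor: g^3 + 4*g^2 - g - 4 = (g - 1)*(g^2 + 5*g + 4) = (g - 1)*(g + 1)*(g + 4)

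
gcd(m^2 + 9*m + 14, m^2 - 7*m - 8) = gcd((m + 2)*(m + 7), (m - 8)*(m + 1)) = 1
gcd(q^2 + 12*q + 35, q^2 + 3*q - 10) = q + 5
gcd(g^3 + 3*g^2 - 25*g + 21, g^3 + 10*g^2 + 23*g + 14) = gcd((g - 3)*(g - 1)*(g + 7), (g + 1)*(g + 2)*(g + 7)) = g + 7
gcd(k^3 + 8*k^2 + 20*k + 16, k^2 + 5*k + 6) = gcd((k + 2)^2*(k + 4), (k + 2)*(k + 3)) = k + 2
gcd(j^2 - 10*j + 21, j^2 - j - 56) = 1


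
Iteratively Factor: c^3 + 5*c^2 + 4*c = (c + 4)*(c^2 + c) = (c + 1)*(c + 4)*(c)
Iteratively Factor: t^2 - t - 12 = (t + 3)*(t - 4)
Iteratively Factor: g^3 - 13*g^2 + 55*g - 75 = (g - 3)*(g^2 - 10*g + 25) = (g - 5)*(g - 3)*(g - 5)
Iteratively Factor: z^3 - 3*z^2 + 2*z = (z - 1)*(z^2 - 2*z) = z*(z - 1)*(z - 2)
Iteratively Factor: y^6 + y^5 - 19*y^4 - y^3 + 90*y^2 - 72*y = (y + 4)*(y^5 - 3*y^4 - 7*y^3 + 27*y^2 - 18*y) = (y - 3)*(y + 4)*(y^4 - 7*y^2 + 6*y) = (y - 3)*(y - 1)*(y + 4)*(y^3 + y^2 - 6*y) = (y - 3)*(y - 1)*(y + 3)*(y + 4)*(y^2 - 2*y) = (y - 3)*(y - 2)*(y - 1)*(y + 3)*(y + 4)*(y)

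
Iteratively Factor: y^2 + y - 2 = (y + 2)*(y - 1)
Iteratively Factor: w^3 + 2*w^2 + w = (w)*(w^2 + 2*w + 1) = w*(w + 1)*(w + 1)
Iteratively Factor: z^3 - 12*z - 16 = (z - 4)*(z^2 + 4*z + 4) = (z - 4)*(z + 2)*(z + 2)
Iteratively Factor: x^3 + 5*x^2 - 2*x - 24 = (x + 4)*(x^2 + x - 6) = (x - 2)*(x + 4)*(x + 3)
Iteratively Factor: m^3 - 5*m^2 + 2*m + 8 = (m - 4)*(m^2 - m - 2) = (m - 4)*(m - 2)*(m + 1)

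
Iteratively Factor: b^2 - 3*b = (b)*(b - 3)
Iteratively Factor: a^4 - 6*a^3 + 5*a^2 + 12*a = (a + 1)*(a^3 - 7*a^2 + 12*a) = (a - 4)*(a + 1)*(a^2 - 3*a) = a*(a - 4)*(a + 1)*(a - 3)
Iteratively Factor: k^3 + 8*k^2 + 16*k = (k + 4)*(k^2 + 4*k) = (k + 4)^2*(k)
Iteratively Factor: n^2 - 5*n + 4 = (n - 1)*(n - 4)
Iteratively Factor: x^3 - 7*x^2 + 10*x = (x - 2)*(x^2 - 5*x) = x*(x - 2)*(x - 5)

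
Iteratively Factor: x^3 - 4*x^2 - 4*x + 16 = (x - 4)*(x^2 - 4) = (x - 4)*(x + 2)*(x - 2)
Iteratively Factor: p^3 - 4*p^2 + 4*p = (p)*(p^2 - 4*p + 4) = p*(p - 2)*(p - 2)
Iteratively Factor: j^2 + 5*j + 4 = (j + 4)*(j + 1)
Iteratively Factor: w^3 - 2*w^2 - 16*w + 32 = (w + 4)*(w^2 - 6*w + 8) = (w - 4)*(w + 4)*(w - 2)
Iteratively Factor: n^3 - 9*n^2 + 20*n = (n - 5)*(n^2 - 4*n) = n*(n - 5)*(n - 4)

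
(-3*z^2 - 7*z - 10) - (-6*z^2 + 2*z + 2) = 3*z^2 - 9*z - 12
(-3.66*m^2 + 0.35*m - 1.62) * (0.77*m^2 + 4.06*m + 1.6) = -2.8182*m^4 - 14.5901*m^3 - 5.6824*m^2 - 6.0172*m - 2.592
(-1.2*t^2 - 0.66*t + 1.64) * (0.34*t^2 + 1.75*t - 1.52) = -0.408*t^4 - 2.3244*t^3 + 1.2266*t^2 + 3.8732*t - 2.4928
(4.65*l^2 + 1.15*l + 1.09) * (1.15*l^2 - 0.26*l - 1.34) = 5.3475*l^4 + 0.1135*l^3 - 5.2765*l^2 - 1.8244*l - 1.4606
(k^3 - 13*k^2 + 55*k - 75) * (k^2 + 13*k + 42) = k^5 - 72*k^3 + 94*k^2 + 1335*k - 3150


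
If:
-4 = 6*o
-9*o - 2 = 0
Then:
No Solution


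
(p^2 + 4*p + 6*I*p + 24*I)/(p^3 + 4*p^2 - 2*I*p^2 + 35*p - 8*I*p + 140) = (p + 6*I)/(p^2 - 2*I*p + 35)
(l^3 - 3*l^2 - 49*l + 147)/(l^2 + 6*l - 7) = (l^2 - 10*l + 21)/(l - 1)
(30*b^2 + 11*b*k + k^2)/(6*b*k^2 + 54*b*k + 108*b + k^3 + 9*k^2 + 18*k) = (5*b + k)/(k^2 + 9*k + 18)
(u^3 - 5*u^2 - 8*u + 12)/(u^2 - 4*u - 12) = u - 1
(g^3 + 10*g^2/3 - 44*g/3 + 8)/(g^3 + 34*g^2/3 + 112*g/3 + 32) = (3*g^2 - 8*g + 4)/(3*g^2 + 16*g + 16)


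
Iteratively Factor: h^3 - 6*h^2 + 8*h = (h - 2)*(h^2 - 4*h) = (h - 4)*(h - 2)*(h)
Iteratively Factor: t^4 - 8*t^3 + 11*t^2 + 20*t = (t - 4)*(t^3 - 4*t^2 - 5*t) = (t - 4)*(t + 1)*(t^2 - 5*t) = (t - 5)*(t - 4)*(t + 1)*(t)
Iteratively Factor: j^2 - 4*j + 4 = (j - 2)*(j - 2)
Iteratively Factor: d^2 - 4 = (d - 2)*(d + 2)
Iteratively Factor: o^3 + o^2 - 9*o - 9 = (o - 3)*(o^2 + 4*o + 3) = (o - 3)*(o + 3)*(o + 1)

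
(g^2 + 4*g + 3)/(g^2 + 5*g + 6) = (g + 1)/(g + 2)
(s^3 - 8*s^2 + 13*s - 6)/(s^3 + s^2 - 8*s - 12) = (s^3 - 8*s^2 + 13*s - 6)/(s^3 + s^2 - 8*s - 12)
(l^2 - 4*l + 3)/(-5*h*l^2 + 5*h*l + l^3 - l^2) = (3 - l)/(l*(5*h - l))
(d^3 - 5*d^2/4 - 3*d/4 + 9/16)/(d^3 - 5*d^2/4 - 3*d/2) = (d^2 - 2*d + 3/4)/(d*(d - 2))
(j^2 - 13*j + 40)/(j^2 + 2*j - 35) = (j - 8)/(j + 7)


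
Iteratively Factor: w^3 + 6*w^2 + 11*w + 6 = (w + 2)*(w^2 + 4*w + 3) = (w + 1)*(w + 2)*(w + 3)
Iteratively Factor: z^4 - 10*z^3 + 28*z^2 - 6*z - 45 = (z - 3)*(z^3 - 7*z^2 + 7*z + 15) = (z - 3)^2*(z^2 - 4*z - 5) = (z - 5)*(z - 3)^2*(z + 1)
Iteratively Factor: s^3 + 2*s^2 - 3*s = (s)*(s^2 + 2*s - 3) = s*(s + 3)*(s - 1)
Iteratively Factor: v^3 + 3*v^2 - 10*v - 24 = (v - 3)*(v^2 + 6*v + 8) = (v - 3)*(v + 4)*(v + 2)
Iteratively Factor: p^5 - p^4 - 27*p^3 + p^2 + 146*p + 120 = (p + 4)*(p^4 - 5*p^3 - 7*p^2 + 29*p + 30) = (p + 2)*(p + 4)*(p^3 - 7*p^2 + 7*p + 15) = (p - 3)*(p + 2)*(p + 4)*(p^2 - 4*p - 5) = (p - 5)*(p - 3)*(p + 2)*(p + 4)*(p + 1)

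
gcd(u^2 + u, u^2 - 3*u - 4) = u + 1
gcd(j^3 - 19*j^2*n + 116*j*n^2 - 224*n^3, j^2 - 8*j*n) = j - 8*n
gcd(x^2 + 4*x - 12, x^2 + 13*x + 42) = x + 6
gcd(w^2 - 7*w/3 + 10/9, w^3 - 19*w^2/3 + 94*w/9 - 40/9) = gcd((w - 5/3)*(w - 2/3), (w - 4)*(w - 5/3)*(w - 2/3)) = w^2 - 7*w/3 + 10/9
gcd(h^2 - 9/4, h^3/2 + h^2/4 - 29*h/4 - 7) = 1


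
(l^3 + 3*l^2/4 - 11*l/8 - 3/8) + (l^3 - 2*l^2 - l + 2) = 2*l^3 - 5*l^2/4 - 19*l/8 + 13/8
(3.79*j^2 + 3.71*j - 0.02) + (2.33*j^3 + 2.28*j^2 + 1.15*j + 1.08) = 2.33*j^3 + 6.07*j^2 + 4.86*j + 1.06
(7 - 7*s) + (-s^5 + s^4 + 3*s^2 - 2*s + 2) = -s^5 + s^4 + 3*s^2 - 9*s + 9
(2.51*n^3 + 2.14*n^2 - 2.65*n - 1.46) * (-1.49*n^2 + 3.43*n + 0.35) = -3.7399*n^5 + 5.4207*n^4 + 12.1672*n^3 - 6.1651*n^2 - 5.9353*n - 0.511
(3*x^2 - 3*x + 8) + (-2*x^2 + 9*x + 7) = x^2 + 6*x + 15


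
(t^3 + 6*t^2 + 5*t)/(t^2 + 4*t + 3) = t*(t + 5)/(t + 3)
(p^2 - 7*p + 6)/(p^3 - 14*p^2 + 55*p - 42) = 1/(p - 7)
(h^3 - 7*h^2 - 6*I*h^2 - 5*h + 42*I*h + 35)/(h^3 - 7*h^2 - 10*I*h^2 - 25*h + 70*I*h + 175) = (h - I)/(h - 5*I)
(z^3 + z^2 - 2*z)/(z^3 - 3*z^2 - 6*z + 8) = z/(z - 4)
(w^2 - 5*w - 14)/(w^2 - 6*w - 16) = (w - 7)/(w - 8)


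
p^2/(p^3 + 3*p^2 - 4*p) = p/(p^2 + 3*p - 4)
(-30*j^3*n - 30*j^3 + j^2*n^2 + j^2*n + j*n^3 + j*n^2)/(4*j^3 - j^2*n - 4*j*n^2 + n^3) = j*(-30*j^2*n - 30*j^2 + j*n^2 + j*n + n^3 + n^2)/(4*j^3 - j^2*n - 4*j*n^2 + n^3)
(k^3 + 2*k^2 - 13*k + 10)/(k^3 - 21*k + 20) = (k - 2)/(k - 4)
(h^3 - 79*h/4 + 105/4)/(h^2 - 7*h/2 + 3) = (2*h^2 + 3*h - 35)/(2*(h - 2))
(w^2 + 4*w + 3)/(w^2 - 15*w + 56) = (w^2 + 4*w + 3)/(w^2 - 15*w + 56)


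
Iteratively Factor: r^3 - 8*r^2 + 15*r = (r)*(r^2 - 8*r + 15) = r*(r - 3)*(r - 5)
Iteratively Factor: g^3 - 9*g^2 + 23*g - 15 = (g - 3)*(g^2 - 6*g + 5) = (g - 3)*(g - 1)*(g - 5)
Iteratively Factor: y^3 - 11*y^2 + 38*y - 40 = (y - 4)*(y^2 - 7*y + 10) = (y - 5)*(y - 4)*(y - 2)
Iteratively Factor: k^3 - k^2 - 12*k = (k - 4)*(k^2 + 3*k) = k*(k - 4)*(k + 3)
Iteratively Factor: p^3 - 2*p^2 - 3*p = (p - 3)*(p^2 + p) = (p - 3)*(p + 1)*(p)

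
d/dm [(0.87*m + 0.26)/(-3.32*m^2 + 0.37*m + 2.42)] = (2.8884*m^2 + 1.7264*m + 2.0092)/(11.0224*m^4 - 2.4568*m^3 - 15.9319*m^2 + 1.7908*m + 5.8564)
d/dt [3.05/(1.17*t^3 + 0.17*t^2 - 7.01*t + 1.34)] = (-10.7055*t^2 - 1.037*t + 21.3805)/(1.17*t^3 + 0.17*t^2 - 7.01*t + 1.34)^2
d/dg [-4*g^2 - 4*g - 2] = -8*g - 4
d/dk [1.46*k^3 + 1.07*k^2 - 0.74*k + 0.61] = 4.38*k^2 + 2.14*k - 0.74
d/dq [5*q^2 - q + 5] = 10*q - 1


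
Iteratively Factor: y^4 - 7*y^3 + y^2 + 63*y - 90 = (y - 3)*(y^3 - 4*y^2 - 11*y + 30) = (y - 3)*(y - 2)*(y^2 - 2*y - 15) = (y - 5)*(y - 3)*(y - 2)*(y + 3)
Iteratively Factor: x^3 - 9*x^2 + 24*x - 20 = (x - 2)*(x^2 - 7*x + 10) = (x - 2)^2*(x - 5)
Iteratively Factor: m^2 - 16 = (m + 4)*(m - 4)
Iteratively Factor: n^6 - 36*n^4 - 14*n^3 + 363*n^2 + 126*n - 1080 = (n + 4)*(n^5 - 4*n^4 - 20*n^3 + 66*n^2 + 99*n - 270) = (n + 3)*(n + 4)*(n^4 - 7*n^3 + n^2 + 63*n - 90) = (n + 3)^2*(n + 4)*(n^3 - 10*n^2 + 31*n - 30) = (n - 3)*(n + 3)^2*(n + 4)*(n^2 - 7*n + 10) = (n - 3)*(n - 2)*(n + 3)^2*(n + 4)*(n - 5)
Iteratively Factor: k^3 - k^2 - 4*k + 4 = (k - 2)*(k^2 + k - 2) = (k - 2)*(k + 2)*(k - 1)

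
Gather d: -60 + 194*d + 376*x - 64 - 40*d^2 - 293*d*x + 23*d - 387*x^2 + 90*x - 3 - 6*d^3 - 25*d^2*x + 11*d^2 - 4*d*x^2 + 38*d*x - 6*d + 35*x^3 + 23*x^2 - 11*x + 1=-6*d^3 + d^2*(-25*x - 29) + d*(-4*x^2 - 255*x + 211) + 35*x^3 - 364*x^2 + 455*x - 126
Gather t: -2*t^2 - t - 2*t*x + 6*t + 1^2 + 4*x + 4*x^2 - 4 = -2*t^2 + t*(5 - 2*x) + 4*x^2 + 4*x - 3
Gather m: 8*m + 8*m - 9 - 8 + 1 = 16*m - 16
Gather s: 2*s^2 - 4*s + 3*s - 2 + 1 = 2*s^2 - s - 1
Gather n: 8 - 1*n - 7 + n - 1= 0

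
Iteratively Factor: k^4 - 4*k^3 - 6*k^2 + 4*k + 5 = (k - 5)*(k^3 + k^2 - k - 1) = (k - 5)*(k - 1)*(k^2 + 2*k + 1) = (k - 5)*(k - 1)*(k + 1)*(k + 1)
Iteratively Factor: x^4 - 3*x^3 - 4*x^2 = (x + 1)*(x^3 - 4*x^2) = (x - 4)*(x + 1)*(x^2) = x*(x - 4)*(x + 1)*(x)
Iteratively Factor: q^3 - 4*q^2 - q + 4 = (q - 1)*(q^2 - 3*q - 4) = (q - 1)*(q + 1)*(q - 4)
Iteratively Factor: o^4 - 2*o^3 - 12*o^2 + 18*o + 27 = (o - 3)*(o^3 + o^2 - 9*o - 9) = (o - 3)*(o + 3)*(o^2 - 2*o - 3) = (o - 3)*(o + 1)*(o + 3)*(o - 3)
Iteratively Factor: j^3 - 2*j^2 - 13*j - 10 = (j + 1)*(j^2 - 3*j - 10) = (j + 1)*(j + 2)*(j - 5)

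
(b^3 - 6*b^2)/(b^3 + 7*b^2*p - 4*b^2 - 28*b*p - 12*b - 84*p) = b^2/(b^2 + 7*b*p + 2*b + 14*p)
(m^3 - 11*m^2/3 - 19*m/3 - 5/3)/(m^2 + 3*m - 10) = (3*m^3 - 11*m^2 - 19*m - 5)/(3*(m^2 + 3*m - 10))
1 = 1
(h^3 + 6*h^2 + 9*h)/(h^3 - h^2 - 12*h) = (h + 3)/(h - 4)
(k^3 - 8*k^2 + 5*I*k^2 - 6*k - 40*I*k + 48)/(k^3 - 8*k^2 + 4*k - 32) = (k + 3*I)/(k - 2*I)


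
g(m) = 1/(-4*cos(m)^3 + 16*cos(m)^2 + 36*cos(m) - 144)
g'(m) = (-12*sin(m)*cos(m)^2 + 32*sin(m)*cos(m) + 36*sin(m))/(-4*cos(m)^3 + 16*cos(m)^2 + 36*cos(m) - 144)^2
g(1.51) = -0.01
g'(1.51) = 0.00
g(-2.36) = -0.01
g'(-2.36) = -0.00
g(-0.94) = -0.01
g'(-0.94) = -0.00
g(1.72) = -0.01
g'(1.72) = 0.00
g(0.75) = -0.01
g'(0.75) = 0.00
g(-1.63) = -0.01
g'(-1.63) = -0.00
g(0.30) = -0.01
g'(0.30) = 0.00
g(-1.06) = -0.01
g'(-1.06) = -0.00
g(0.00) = -0.01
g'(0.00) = 0.00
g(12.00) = -0.00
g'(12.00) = 0.00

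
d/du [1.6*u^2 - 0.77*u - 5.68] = 3.2*u - 0.77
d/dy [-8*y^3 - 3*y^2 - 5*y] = -24*y^2 - 6*y - 5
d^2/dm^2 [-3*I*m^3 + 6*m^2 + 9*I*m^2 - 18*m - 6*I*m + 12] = -18*I*m + 12 + 18*I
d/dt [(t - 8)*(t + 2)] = 2*t - 6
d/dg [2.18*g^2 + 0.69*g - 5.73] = 4.36*g + 0.69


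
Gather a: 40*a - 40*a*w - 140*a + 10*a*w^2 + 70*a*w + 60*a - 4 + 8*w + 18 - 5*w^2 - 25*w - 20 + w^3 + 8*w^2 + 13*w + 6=a*(10*w^2 + 30*w - 40) + w^3 + 3*w^2 - 4*w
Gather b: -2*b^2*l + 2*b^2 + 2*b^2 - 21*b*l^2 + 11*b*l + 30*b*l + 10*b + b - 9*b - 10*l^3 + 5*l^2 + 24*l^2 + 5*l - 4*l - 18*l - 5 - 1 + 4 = b^2*(4 - 2*l) + b*(-21*l^2 + 41*l + 2) - 10*l^3 + 29*l^2 - 17*l - 2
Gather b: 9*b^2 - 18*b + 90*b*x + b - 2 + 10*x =9*b^2 + b*(90*x - 17) + 10*x - 2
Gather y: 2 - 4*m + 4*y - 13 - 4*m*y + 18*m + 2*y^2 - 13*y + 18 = 14*m + 2*y^2 + y*(-4*m - 9) + 7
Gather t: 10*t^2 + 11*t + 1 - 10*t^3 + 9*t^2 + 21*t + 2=-10*t^3 + 19*t^2 + 32*t + 3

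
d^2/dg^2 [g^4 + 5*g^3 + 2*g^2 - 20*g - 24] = 12*g^2 + 30*g + 4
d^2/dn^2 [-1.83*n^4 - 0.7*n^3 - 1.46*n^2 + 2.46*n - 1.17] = -21.96*n^2 - 4.2*n - 2.92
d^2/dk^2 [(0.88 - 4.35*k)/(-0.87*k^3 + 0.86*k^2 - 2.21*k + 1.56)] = (19.75509*k^5 - 27.520884*k^4 + 0.241685999999987*k^3 + 56.788896*k^2 - 32.146608*k + 23.75932)/(0.658503*k^9 - 1.952802*k^8 + 6.948603*k^7 - 14.09948*k^6 + 24.654201*k^5 - 34.058778*k^4 + 34.935173*k^3 - 29.136276*k^2 + 16.134768*k - 3.796416)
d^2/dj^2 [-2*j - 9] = 0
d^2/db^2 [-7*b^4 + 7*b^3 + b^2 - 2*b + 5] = -84*b^2 + 42*b + 2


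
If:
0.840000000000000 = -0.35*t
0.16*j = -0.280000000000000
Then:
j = -1.75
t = -2.40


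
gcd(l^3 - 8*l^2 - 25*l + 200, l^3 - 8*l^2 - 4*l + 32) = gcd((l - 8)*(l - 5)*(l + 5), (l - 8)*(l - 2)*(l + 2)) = l - 8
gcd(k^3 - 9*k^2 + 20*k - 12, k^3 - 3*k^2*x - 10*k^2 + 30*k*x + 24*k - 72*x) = k - 6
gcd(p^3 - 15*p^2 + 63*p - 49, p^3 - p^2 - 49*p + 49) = p^2 - 8*p + 7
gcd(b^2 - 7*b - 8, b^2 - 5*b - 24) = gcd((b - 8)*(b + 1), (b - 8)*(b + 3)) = b - 8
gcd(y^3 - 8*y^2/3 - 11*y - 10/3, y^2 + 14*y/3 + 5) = 1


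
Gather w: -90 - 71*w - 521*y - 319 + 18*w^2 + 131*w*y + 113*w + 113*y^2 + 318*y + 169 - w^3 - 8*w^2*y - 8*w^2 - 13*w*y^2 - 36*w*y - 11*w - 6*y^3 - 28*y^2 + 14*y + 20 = -w^3 + w^2*(10 - 8*y) + w*(-13*y^2 + 95*y + 31) - 6*y^3 + 85*y^2 - 189*y - 220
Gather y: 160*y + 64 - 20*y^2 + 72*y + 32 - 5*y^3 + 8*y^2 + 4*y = -5*y^3 - 12*y^2 + 236*y + 96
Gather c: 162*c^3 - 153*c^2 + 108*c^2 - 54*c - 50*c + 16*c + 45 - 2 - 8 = 162*c^3 - 45*c^2 - 88*c + 35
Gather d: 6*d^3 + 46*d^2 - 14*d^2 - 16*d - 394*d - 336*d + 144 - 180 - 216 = 6*d^3 + 32*d^2 - 746*d - 252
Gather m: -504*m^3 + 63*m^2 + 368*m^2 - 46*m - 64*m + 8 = -504*m^3 + 431*m^2 - 110*m + 8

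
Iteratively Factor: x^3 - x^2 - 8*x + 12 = (x - 2)*(x^2 + x - 6) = (x - 2)^2*(x + 3)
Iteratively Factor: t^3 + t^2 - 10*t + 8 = (t - 2)*(t^2 + 3*t - 4) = (t - 2)*(t + 4)*(t - 1)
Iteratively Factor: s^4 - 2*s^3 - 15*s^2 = (s - 5)*(s^3 + 3*s^2) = s*(s - 5)*(s^2 + 3*s) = s^2*(s - 5)*(s + 3)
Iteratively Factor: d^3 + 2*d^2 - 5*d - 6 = (d + 1)*(d^2 + d - 6) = (d - 2)*(d + 1)*(d + 3)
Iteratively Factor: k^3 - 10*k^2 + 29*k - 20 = (k - 4)*(k^2 - 6*k + 5) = (k - 5)*(k - 4)*(k - 1)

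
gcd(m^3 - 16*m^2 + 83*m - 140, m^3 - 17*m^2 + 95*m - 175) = m^2 - 12*m + 35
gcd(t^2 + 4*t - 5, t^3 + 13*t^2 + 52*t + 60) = t + 5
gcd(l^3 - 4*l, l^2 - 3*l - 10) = l + 2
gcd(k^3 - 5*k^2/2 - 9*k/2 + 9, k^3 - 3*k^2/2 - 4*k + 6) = k^2 + k/2 - 3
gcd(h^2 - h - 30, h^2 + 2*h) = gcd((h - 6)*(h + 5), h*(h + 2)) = 1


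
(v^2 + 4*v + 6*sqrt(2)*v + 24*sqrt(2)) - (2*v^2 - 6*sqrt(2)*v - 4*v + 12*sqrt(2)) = -v^2 + 8*v + 12*sqrt(2)*v + 12*sqrt(2)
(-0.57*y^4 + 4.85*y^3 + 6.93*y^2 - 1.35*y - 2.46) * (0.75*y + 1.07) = -0.4275*y^5 + 3.0276*y^4 + 10.387*y^3 + 6.4026*y^2 - 3.2895*y - 2.6322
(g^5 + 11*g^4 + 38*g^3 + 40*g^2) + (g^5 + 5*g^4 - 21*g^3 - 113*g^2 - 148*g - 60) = 2*g^5 + 16*g^4 + 17*g^3 - 73*g^2 - 148*g - 60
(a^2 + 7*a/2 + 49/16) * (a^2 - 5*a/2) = a^4 + a^3 - 91*a^2/16 - 245*a/32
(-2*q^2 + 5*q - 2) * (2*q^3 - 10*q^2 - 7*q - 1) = -4*q^5 + 30*q^4 - 40*q^3 - 13*q^2 + 9*q + 2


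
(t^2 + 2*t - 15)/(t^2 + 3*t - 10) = (t - 3)/(t - 2)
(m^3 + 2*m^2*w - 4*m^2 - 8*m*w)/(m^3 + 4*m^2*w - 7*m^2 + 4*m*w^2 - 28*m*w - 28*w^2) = m*(m - 4)/(m^2 + 2*m*w - 7*m - 14*w)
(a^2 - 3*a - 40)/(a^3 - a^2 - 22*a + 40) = (a - 8)/(a^2 - 6*a + 8)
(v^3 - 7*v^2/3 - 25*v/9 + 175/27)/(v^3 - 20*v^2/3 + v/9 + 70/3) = (v - 5/3)/(v - 6)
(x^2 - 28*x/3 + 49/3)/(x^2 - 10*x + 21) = (x - 7/3)/(x - 3)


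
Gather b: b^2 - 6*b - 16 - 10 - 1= b^2 - 6*b - 27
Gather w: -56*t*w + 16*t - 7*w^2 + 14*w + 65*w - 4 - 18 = 16*t - 7*w^2 + w*(79 - 56*t) - 22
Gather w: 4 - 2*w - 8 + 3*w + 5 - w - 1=0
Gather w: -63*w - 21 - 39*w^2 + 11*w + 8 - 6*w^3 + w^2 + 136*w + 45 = -6*w^3 - 38*w^2 + 84*w + 32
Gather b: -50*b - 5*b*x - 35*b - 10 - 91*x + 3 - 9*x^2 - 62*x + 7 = b*(-5*x - 85) - 9*x^2 - 153*x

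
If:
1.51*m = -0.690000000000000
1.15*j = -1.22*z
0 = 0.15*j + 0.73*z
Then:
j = 0.00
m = -0.46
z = 0.00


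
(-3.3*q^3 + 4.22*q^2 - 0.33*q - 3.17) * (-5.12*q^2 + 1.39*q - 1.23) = 16.896*q^5 - 26.1934*q^4 + 11.6144*q^3 + 10.5811*q^2 - 4.0004*q + 3.8991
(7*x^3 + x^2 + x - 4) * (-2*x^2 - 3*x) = -14*x^5 - 23*x^4 - 5*x^3 + 5*x^2 + 12*x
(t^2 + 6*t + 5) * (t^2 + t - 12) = t^4 + 7*t^3 - t^2 - 67*t - 60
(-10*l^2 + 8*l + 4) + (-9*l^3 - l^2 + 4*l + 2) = -9*l^3 - 11*l^2 + 12*l + 6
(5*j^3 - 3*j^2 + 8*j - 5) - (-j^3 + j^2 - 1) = 6*j^3 - 4*j^2 + 8*j - 4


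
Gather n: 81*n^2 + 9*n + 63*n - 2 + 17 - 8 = 81*n^2 + 72*n + 7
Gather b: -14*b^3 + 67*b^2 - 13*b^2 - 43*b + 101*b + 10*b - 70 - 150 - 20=-14*b^3 + 54*b^2 + 68*b - 240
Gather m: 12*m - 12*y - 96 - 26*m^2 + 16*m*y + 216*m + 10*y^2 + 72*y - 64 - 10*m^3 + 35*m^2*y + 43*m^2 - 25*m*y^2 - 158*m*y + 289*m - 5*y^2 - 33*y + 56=-10*m^3 + m^2*(35*y + 17) + m*(-25*y^2 - 142*y + 517) + 5*y^2 + 27*y - 104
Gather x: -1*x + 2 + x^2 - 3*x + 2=x^2 - 4*x + 4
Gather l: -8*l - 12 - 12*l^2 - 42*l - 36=-12*l^2 - 50*l - 48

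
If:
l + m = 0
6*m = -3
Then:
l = 1/2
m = -1/2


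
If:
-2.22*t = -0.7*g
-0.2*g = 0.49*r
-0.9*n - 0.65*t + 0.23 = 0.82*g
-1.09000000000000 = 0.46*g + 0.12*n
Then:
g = -3.47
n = 4.20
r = 1.41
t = -1.09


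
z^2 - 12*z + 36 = (z - 6)^2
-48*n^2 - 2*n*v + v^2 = (-8*n + v)*(6*n + v)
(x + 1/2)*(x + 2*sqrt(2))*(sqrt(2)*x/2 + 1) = sqrt(2)*x^3/2 + sqrt(2)*x^2/4 + 3*x^2 + 3*x/2 + 2*sqrt(2)*x + sqrt(2)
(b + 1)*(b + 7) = b^2 + 8*b + 7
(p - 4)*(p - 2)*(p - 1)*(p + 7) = p^4 - 35*p^2 + 90*p - 56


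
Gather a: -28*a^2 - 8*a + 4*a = -28*a^2 - 4*a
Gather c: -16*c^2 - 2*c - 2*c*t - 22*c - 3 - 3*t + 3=-16*c^2 + c*(-2*t - 24) - 3*t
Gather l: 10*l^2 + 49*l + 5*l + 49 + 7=10*l^2 + 54*l + 56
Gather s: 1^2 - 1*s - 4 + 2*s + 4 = s + 1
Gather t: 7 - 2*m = 7 - 2*m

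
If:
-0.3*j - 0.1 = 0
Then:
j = -0.33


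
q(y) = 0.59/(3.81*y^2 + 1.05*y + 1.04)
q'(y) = 0.59*(-7.62*y - 1.05)/(3.81*y^2 + 1.05*y + 1.04)^2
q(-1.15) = 0.12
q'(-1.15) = 0.19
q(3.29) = 0.01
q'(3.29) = -0.01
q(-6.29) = 0.00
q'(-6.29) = 0.00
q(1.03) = 0.10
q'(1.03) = -0.14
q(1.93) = 0.03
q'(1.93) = -0.03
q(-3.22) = 0.02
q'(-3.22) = 0.01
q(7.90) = 0.00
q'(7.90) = -0.00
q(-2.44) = 0.03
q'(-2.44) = 0.02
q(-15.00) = 0.00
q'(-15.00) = 0.00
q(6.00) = 0.00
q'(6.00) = -0.00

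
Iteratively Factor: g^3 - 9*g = (g - 3)*(g^2 + 3*g) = g*(g - 3)*(g + 3)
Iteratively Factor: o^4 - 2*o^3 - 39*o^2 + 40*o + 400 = (o - 5)*(o^3 + 3*o^2 - 24*o - 80) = (o - 5)*(o + 4)*(o^2 - o - 20) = (o - 5)*(o + 4)^2*(o - 5)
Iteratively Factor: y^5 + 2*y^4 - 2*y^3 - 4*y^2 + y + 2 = (y + 1)*(y^4 + y^3 - 3*y^2 - y + 2) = (y - 1)*(y + 1)*(y^3 + 2*y^2 - y - 2) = (y - 1)^2*(y + 1)*(y^2 + 3*y + 2) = (y - 1)^2*(y + 1)^2*(y + 2)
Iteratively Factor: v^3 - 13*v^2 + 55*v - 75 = (v - 5)*(v^2 - 8*v + 15) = (v - 5)*(v - 3)*(v - 5)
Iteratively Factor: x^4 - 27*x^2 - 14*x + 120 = (x - 5)*(x^3 + 5*x^2 - 2*x - 24) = (x - 5)*(x + 4)*(x^2 + x - 6) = (x - 5)*(x + 3)*(x + 4)*(x - 2)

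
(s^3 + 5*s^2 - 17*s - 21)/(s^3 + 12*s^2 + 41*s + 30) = (s^2 + 4*s - 21)/(s^2 + 11*s + 30)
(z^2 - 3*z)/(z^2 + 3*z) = (z - 3)/(z + 3)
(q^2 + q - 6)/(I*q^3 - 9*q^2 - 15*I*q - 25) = (-q^2 - q + 6)/(-I*q^3 + 9*q^2 + 15*I*q + 25)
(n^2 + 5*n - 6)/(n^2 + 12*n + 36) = (n - 1)/(n + 6)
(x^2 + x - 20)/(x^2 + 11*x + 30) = (x - 4)/(x + 6)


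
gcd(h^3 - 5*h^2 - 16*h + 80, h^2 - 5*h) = h - 5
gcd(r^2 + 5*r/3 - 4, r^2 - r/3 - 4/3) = r - 4/3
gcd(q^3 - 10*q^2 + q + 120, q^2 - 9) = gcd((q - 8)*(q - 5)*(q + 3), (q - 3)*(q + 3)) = q + 3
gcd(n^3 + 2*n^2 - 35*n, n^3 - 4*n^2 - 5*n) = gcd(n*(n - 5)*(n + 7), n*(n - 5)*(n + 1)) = n^2 - 5*n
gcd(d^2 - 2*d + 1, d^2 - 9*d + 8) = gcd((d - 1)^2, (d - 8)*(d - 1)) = d - 1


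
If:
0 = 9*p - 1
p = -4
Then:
No Solution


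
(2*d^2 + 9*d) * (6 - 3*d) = -6*d^3 - 15*d^2 + 54*d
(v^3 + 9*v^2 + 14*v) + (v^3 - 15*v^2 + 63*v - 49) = 2*v^3 - 6*v^2 + 77*v - 49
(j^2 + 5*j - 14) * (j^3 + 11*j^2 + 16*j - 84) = j^5 + 16*j^4 + 57*j^3 - 158*j^2 - 644*j + 1176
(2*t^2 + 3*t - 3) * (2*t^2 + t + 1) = 4*t^4 + 8*t^3 - t^2 - 3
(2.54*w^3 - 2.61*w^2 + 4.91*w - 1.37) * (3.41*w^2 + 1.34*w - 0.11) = 8.6614*w^5 - 5.4965*w^4 + 12.9663*w^3 + 2.1948*w^2 - 2.3759*w + 0.1507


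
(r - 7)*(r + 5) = r^2 - 2*r - 35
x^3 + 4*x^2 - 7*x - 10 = (x - 2)*(x + 1)*(x + 5)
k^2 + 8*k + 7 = (k + 1)*(k + 7)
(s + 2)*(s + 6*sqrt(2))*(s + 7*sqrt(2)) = s^3 + 2*s^2 + 13*sqrt(2)*s^2 + 26*sqrt(2)*s + 84*s + 168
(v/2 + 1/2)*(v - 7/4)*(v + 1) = v^3/2 + v^2/8 - 5*v/4 - 7/8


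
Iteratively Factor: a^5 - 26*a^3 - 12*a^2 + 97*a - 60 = (a + 3)*(a^4 - 3*a^3 - 17*a^2 + 39*a - 20) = (a - 1)*(a + 3)*(a^3 - 2*a^2 - 19*a + 20) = (a - 1)^2*(a + 3)*(a^2 - a - 20) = (a - 5)*(a - 1)^2*(a + 3)*(a + 4)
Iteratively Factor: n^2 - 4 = (n + 2)*(n - 2)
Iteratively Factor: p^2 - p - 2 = (p + 1)*(p - 2)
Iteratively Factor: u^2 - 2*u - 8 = (u - 4)*(u + 2)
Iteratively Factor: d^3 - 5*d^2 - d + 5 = (d - 1)*(d^2 - 4*d - 5) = (d - 1)*(d + 1)*(d - 5)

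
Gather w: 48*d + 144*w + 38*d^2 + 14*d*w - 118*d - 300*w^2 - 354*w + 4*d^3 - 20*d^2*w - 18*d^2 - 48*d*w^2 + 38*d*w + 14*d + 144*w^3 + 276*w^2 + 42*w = 4*d^3 + 20*d^2 - 56*d + 144*w^3 + w^2*(-48*d - 24) + w*(-20*d^2 + 52*d - 168)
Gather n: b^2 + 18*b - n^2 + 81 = b^2 + 18*b - n^2 + 81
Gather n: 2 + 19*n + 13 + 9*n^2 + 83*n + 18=9*n^2 + 102*n + 33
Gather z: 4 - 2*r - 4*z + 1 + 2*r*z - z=-2*r + z*(2*r - 5) + 5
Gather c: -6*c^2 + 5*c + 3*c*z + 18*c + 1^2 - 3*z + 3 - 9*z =-6*c^2 + c*(3*z + 23) - 12*z + 4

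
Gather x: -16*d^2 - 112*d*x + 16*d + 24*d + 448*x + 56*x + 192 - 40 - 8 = -16*d^2 + 40*d + x*(504 - 112*d) + 144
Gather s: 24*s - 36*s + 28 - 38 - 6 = -12*s - 16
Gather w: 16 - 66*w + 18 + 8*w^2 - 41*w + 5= 8*w^2 - 107*w + 39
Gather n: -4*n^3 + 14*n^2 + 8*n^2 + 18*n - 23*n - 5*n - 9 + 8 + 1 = -4*n^3 + 22*n^2 - 10*n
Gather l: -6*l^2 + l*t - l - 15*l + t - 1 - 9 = -6*l^2 + l*(t - 16) + t - 10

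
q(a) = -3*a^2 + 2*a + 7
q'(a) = 2 - 6*a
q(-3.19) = -29.91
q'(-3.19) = 21.14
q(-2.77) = -21.56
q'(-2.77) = 18.62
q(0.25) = 7.31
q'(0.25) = 0.50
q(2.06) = -1.61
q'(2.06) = -10.36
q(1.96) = -0.60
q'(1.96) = -9.76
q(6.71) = -114.65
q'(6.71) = -38.26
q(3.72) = -27.08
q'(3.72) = -20.32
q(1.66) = 2.05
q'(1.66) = -7.96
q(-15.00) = -698.00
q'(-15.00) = 92.00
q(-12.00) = -449.00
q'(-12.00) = 74.00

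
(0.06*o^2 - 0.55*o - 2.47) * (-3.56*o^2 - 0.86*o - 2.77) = -0.2136*o^4 + 1.9064*o^3 + 9.1*o^2 + 3.6477*o + 6.8419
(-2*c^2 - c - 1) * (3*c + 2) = -6*c^3 - 7*c^2 - 5*c - 2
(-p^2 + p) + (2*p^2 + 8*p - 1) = p^2 + 9*p - 1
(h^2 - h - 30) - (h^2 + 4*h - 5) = -5*h - 25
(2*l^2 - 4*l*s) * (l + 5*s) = 2*l^3 + 6*l^2*s - 20*l*s^2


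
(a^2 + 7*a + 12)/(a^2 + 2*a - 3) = (a + 4)/(a - 1)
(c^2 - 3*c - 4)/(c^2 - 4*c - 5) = (c - 4)/(c - 5)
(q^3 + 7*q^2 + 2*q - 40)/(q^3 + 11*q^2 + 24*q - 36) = (q^3 + 7*q^2 + 2*q - 40)/(q^3 + 11*q^2 + 24*q - 36)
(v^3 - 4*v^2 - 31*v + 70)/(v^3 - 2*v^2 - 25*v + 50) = (v - 7)/(v - 5)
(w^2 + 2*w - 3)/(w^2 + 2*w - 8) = (w^2 + 2*w - 3)/(w^2 + 2*w - 8)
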